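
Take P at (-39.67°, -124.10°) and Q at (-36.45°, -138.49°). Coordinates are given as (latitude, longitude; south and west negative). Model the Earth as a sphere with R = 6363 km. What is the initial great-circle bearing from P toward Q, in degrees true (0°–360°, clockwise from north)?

N = sin Δλ·cos φ₂ = -0.1999;  D = cos φ₁ sin φ₂ − sin φ₁ cos φ₂ cos Δλ = +0.0401
initial course = atan2(N, D) = 281.33°

281.3°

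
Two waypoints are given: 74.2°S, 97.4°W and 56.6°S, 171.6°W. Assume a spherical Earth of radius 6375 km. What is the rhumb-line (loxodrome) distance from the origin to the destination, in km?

Rhumb course C = atan2(Δλ, Δψ) with Δψ = ln[tan(π/4+φ₂/2)/tan(π/4+φ₁/2)] = +0.7711, Δλ = -1.2950 → C = 300.77°
d = R·|Δφ| / |cos C| = 6375·0.30718 / 0.51159 = 3828 km

3828 km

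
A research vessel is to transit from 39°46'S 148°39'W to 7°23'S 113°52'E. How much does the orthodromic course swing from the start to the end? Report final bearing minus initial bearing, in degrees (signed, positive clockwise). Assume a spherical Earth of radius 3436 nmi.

+50.8°

Initial bearing θ₁ = atan2(sin Δλ cos φ₂, cos φ₁ sin φ₂ − sin φ₁ cos φ₂ cos Δλ) = 259.55°
Final bearing θ₂ = (initial bearing from the destination back to the start) + 180° = 310.34°
Δθ = θ₂ − θ₁ = +50.8°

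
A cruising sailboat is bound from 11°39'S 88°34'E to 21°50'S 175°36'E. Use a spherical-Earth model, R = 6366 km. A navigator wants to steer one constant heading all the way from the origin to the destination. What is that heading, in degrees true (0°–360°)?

97.0°

Δψ = ln[tan(π/4+φ₂/2)/tan(π/4+φ₁/2)] = -0.1859
Δλ = +1.5190 rad (taken the short way round)
course = atan2(Δλ, Δψ) = 96.98°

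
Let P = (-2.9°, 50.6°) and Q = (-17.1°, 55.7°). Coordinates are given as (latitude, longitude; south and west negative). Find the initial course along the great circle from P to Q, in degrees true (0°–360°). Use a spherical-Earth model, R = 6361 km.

N = sin Δλ·cos φ₂ = +0.0850;  D = cos φ₁ sin φ₂ − sin φ₁ cos φ₂ cos Δλ = -0.2455
initial course = atan2(N, D) = 160.91°

160.9°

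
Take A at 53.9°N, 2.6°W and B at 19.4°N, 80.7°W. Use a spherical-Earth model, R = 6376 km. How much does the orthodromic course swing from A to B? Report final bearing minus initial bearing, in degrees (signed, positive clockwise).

-53.8°

Initial bearing θ₁ = atan2(sin Δλ cos φ₂, cos φ₁ sin φ₂ − sin φ₁ cos φ₂ cos Δλ) = 272.39°
Final bearing θ₂ = (initial bearing from the destination back to the start) + 180° = 218.62°
Δθ = θ₂ − θ₁ = -53.8°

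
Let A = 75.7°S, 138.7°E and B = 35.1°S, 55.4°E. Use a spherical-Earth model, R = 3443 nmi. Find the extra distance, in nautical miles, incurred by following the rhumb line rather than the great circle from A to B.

Great circle: cos σ = sin φ₁ sin φ₂ + cos φ₁ cos φ₂ cos Δλ,  σ = 0.9511 rad → d_gc = 3274.7 nmi
Rhumb line: Δψ = +1.4209, q = Δφ/Δψ = 0.4987, d_rh = R√(Δφ²+q²Δλ²) = 3490.5 nmi
Excess = 3490.5 − 3274.7 = 215.8 ≈ 216 nmi

216 nmi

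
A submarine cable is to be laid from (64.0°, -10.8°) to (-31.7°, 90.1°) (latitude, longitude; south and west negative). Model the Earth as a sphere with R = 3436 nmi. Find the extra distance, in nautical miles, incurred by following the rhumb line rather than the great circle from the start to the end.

197 nmi

Great circle: cos σ = sin φ₁ sin φ₂ + cos φ₁ cos φ₂ cos Δλ,  σ = 2.1446 rad → d_gc = 7368.79 nmi
Rhumb line: Δψ = -2.0498, q = Δφ/Δψ = 0.8149, d_rh = R√(Δφ²+q²Δλ²) = 7566.27 nmi
Excess = 7566.27 − 7368.79 = 197.48 ≈ 197 nmi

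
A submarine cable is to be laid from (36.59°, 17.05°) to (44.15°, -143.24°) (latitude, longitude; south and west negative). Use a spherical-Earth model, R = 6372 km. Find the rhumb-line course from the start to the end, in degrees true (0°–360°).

273.5°

Δψ = ln[tan(π/4+φ₂/2)/tan(π/4+φ₁/2)] = +0.1735
Δλ = -2.7976 rad (taken the short way round)
course = atan2(Δλ, Δψ) = 273.55°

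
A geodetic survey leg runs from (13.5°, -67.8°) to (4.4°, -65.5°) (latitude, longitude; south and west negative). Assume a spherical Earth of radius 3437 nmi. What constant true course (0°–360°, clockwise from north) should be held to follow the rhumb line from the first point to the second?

166.0°

Δψ = ln[tan(π/4+φ₂/2)/tan(π/4+φ₁/2)] = -0.1610
Δλ = +0.0401 rad (taken the short way round)
course = atan2(Δλ, Δψ) = 166.00°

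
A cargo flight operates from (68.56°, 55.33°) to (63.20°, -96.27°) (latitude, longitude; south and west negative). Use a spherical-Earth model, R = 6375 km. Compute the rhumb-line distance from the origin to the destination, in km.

6891 km

Δψ = ln[tan(π/4+φ₂/2)/tan(π/4+φ₁/2)] = -0.2298;  Δφ = -0.0935 rad,  Δλ = -2.6459 rad
q = Δφ/Δψ = 0.4070
d = R·√(Δφ² + q²Δλ²) = 6375·1.08097 = 6891 km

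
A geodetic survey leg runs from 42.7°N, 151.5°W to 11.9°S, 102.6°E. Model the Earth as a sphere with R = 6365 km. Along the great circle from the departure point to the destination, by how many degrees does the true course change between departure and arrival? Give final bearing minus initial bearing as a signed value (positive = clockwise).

-43.2°

Initial bearing θ₁ = atan2(sin Δλ cos φ₂, cos φ₁ sin φ₂ − sin φ₁ cos φ₂ cos Δλ) = 271.84°
Final bearing θ₂ = (initial bearing from the destination back to the start) + 180° = 228.65°
Δθ = θ₂ − θ₁ = -43.2°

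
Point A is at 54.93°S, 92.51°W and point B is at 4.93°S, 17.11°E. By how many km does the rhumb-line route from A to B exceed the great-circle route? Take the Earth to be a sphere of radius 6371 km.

Great circle: cos σ = sin φ₁ sin φ₂ + cos φ₁ cos φ₂ cos Δλ,  σ = 1.6930 rad → d_gc = 10786.0 km
Rhumb line: Δψ = +1.0660, q = Δφ/Δψ = 0.8187, d_rh = R√(Δφ²+q²Δλ²) = 11423.2 km
Excess = 11423.2 − 10786.0 = 637.2 ≈ 637 km

637 km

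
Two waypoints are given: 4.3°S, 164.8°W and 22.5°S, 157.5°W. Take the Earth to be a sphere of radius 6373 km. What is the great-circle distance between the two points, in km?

Haversine: a = sin²(Δφ/2)+cos φ₁ cos φ₂ sin²(Δλ/2) = 0.02875;  σ = 2·atan2(√a,√(1−a))
σ = 19.523° → d = Rσ = 6373·0.34075 = 2172 km

2172 km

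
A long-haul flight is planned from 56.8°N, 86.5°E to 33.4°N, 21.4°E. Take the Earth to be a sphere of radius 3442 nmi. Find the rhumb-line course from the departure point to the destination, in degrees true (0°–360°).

242.5°

Meridional parts: M(φ₁)=+1.2103, M(φ₂)=+0.6191 → ΔM = -0.5912;  Δλ = -1.1362 rad
tan C = Δλ / ΔM = +1.9218 → C = 242.51°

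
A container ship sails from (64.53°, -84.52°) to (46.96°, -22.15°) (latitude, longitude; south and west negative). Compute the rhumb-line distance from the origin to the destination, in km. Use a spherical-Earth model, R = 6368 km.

Δψ = ln[tan(π/4+φ₂/2)/tan(π/4+φ₁/2)] = -0.5566;  Δφ = -0.3067 rad,  Δλ = +1.0886 rad
q = Δφ/Δψ = 0.5509
d = R·√(Δφ² + q²Δλ²) = 6368·0.67358 = 4289 km

4289 km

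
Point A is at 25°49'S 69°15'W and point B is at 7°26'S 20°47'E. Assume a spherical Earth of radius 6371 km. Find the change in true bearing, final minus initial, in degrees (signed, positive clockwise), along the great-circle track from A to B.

-32.3°

At departure: θ₁ = atan2(sin Δλ cos φ₂, cos φ₁ sin φ₂ − sin φ₁ cos φ₂ cos Δλ) = 96.71°
At arrival: θ₂ = atan2(sin Δλ cos φ₁, −cos φ₂ sin φ₁ + sin φ₂ cos φ₁ cos Δλ) = 64.37°
Δθ = θ₂ − θ₁ = -32.3°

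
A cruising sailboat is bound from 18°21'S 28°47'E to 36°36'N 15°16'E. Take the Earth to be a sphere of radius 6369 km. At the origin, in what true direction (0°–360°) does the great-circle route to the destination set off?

347.0°

θ = atan2( sin Δλ·cos φ₂ ,  cos φ₁ sin φ₂ − sin φ₁ cos φ₂ cos Δλ )
  = atan2(-0.1876, +0.8117) = 346.98°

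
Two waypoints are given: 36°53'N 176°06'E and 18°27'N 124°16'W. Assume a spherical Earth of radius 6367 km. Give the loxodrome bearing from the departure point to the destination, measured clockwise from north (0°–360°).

109.4°

Meridional parts: M(φ₁)=+0.6934, M(φ₂)=+0.3277 → ΔM = -0.3657;  Δλ = +1.0408 rad
tan C = Δλ / ΔM = -2.8459 → C = 109.36°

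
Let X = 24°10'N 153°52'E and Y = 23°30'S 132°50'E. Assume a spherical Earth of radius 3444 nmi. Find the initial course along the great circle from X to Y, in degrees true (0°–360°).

θ = atan2( sin Δλ·cos φ₂ ,  cos φ₁ sin φ₂ − sin φ₁ cos φ₂ cos Δλ )
  = atan2(-0.3291, -0.7142) = 204.74°

204.7°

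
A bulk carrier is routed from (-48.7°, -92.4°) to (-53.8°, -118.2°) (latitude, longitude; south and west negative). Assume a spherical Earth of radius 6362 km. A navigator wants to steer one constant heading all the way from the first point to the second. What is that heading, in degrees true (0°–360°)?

Meridional parts: M(φ₁)=-0.9759, M(φ₂)=-1.1183 → ΔM = -0.1424;  Δλ = -0.4503 rad
tan C = Δλ / ΔM = +3.1621 → C = 252.45°

252.5°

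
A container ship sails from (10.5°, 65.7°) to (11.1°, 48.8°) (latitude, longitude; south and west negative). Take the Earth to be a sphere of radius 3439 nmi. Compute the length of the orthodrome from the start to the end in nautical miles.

997 nmi

Haversine: a = sin²(Δφ/2)+cos φ₁ cos φ₂ sin²(Δλ/2) = 0.02086;  σ = 2·atan2(√a,√(1−a))
σ = 16.609° → d = Rσ = 3439·0.28989 = 997 nmi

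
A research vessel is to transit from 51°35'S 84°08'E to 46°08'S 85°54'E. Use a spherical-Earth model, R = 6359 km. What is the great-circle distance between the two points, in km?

cos σ = sin φ₁ sin φ₂ + cos φ₁ cos φ₂ cos Δλ
      = sin(-51.58°)sin(-46.13°) + cos(-51.58°)cos(-46.13°)cos(1.77°) = 0.9953
σ = 5.572° → d = Rσ = 6359·0.09725 = 618 km

618 km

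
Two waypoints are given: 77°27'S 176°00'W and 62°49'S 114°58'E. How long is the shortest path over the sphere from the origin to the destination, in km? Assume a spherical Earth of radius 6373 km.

cos σ = sin φ₁ sin φ₂ + cos φ₁ cos φ₂ cos Δλ
      = sin(-77.45°)sin(-62.82°) + cos(-77.45°)cos(-62.82°)cos(-69.03°) = 0.9038
σ = 25.336° → d = Rσ = 6373·0.44219 = 2818 km

2818 km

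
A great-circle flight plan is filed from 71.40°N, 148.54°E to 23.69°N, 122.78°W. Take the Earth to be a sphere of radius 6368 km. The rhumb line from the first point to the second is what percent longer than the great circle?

6.5%

Great circle: σ = 1.1728 rad → d_gc = Rσ = 7468.7 km
Rhumb: Δφ = -0.8327, Δλ = +1.5478, Δψ = -1.3836, q = Δφ/Δψ = 0.6018 → d_rh = R√(Δφ²+q²Δλ²) = 7956.3 km
Excess = (7956.3 − 7468.7) / 7468.7 = 487.6 / 7468.7 = 6.53% ≈ 6.5%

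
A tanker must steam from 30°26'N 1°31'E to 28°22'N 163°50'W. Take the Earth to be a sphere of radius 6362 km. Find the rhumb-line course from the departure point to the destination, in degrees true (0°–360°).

269.2°

Δψ = ln[tan(π/4+φ₂/2)/tan(π/4+φ₁/2)] = -0.0414
Δλ = -2.8859 rad (taken the short way round)
course = atan2(Δλ, Δψ) = 269.18°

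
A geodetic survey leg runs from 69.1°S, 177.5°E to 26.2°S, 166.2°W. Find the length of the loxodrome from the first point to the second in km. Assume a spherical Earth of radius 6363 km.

Δψ = ln[tan(π/4+φ₂/2)/tan(π/4+φ₁/2)] = +1.2164;  Δφ = +0.7487 rad,  Δλ = +0.2845 rad
q = Δφ/Δψ = 0.6156
d = R·√(Δφ² + q²Δλ²) = 6363·0.76895 = 4893 km

4893 km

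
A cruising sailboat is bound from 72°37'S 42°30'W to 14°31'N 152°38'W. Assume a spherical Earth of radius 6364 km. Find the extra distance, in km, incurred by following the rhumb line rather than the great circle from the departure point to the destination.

Great circle: cos σ = sin φ₁ sin φ₂ + cos φ₁ cos φ₂ cos Δλ,  σ = 1.9164 rad → d_gc = 12196.0 km
Rhumb line: Δψ = +2.1343, q = Δφ/Δψ = 0.7125, d_rh = R√(Δφ²+q²Δλ²) = 13024.7 km
Excess = 13024.7 − 12196.0 = 828.7 ≈ 829 km

829 km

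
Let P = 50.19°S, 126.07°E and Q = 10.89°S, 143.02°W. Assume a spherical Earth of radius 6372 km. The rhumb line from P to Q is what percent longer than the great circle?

Great circle: σ = 1.4352 rad → d_gc = Rσ = 9145.4 km
Rhumb: Δφ = +0.6859, Δλ = +1.5867, Δψ = +0.8246, q = Δφ/Δψ = 0.8318 → d_rh = R√(Δφ²+q²Δλ²) = 9477.5 km
Excess = (9477.5 − 9145.4) / 9145.4 = 332.1 / 9145.4 = 3.63% ≈ 3.6%

3.6%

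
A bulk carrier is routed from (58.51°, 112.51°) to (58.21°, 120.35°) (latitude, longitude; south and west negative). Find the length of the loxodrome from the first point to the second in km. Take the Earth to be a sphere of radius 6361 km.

Δψ = ln[tan(π/4+φ₂/2)/tan(π/4+φ₁/2)] = -0.0100;  Δφ = -0.0052 rad,  Δλ = +0.1368 rad
q = Δφ/Δψ = 0.5246
d = R·√(Δφ² + q²Δλ²) = 6361·0.07197 = 458 km

458 km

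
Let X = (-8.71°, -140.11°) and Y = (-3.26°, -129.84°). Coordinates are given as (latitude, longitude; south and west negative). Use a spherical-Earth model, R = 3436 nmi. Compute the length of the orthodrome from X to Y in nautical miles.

694 nmi

cos σ = sin φ₁ sin φ₂ + cos φ₁ cos φ₂ cos Δλ
      = sin(-8.71°)sin(-3.26°) + cos(-8.71°)cos(-3.26°)cos(10.27°) = 0.9797
σ = 11.573° → d = Rσ = 3436·0.20199 = 694 nmi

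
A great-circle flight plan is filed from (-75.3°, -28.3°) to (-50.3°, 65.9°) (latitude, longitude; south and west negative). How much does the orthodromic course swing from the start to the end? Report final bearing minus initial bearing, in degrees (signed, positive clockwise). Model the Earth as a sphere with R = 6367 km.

Initial bearing θ₁ = atan2(sin Δλ cos φ₂, cos φ₁ sin φ₂ − sin φ₁ cos φ₂ cos Δλ) = 110.68°
Final bearing θ₂ = (initial bearing from the destination back to the start) + 180° = 21.82°
Δθ = θ₂ − θ₁ = -88.9°

-88.9°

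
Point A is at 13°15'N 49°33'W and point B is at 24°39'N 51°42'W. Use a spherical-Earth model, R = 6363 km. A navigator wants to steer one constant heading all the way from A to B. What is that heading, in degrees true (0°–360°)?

349.9°

Meridional parts: M(φ₁)=+0.2333, M(φ₂)=+0.4441 → ΔM = +0.2108;  Δλ = -0.0375 rad
tan C = Δλ / ΔM = -0.1780 → C = 349.91°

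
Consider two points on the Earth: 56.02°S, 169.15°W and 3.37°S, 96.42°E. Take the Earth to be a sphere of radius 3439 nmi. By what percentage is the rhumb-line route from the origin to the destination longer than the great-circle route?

4.0%

Great circle: σ = 1.5651 rad → d_gc = Rσ = 5382.5 nmi
Rhumb: Δφ = +0.9189, Δλ = -1.6481, Δψ = +1.1268, q = Δφ/Δψ = 0.8155 → d_rh = R√(Δφ²+q²Δλ²) = 5599.1 nmi
Excess = (5599.1 − 5382.5) / 5382.5 = 216.6 / 5382.5 = 4.02% ≈ 4.0%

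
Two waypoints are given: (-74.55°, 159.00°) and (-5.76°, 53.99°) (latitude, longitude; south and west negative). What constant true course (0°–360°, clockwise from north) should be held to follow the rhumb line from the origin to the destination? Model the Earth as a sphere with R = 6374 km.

316.0°

Meridional parts: M(φ₁)=-1.9977, M(φ₂)=-0.1007 → ΔM = +1.8970;  Δλ = -1.8328 rad
tan C = Δλ / ΔM = -0.9662 → C = 315.99°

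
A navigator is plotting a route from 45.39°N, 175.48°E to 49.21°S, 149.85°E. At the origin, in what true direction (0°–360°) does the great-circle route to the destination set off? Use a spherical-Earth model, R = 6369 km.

196.5°

θ = atan2( sin Δλ·cos φ₂ ,  cos φ₁ sin φ₂ − sin φ₁ cos φ₂ cos Δλ )
  = atan2(-0.2826, -0.9510) = 196.55°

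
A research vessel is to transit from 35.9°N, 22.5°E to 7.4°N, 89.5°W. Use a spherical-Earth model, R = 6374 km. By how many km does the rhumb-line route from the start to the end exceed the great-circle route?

Great circle: cos σ = sin φ₁ sin φ₂ + cos φ₁ cos φ₂ cos Δλ,  σ = 1.7981 rad → d_gc = 11461.4 km
Rhumb line: Δψ = -0.5426, q = Δφ/Δψ = 0.9167, d_rh = R√(Δφ²+q²Δλ²) = 11854.0 km
Excess = 11854.0 − 11461.4 = 392.6 ≈ 393 km

393 km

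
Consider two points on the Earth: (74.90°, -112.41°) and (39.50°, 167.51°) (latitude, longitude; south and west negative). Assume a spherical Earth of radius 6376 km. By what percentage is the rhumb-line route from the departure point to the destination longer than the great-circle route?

Great circle: σ = 0.8649 rad → d_gc = Rσ = 5514.4 km
Rhumb: Δφ = -0.6178, Δλ = -1.3977, Δψ = -1.2693, q = Δφ/Δψ = 0.4868 → d_rh = R√(Δφ²+q²Δλ²) = 5859.6 km
Excess = (5859.6 − 5514.4) / 5514.4 = 345.2 / 5514.4 = 6.26% ≈ 6.3%

6.3%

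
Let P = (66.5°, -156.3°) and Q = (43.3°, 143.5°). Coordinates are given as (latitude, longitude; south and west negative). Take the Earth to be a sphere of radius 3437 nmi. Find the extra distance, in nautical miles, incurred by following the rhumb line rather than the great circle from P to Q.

77 nmi

Great circle: cos σ = sin φ₁ sin φ₂ + cos φ₁ cos φ₂ cos Δλ,  σ = 0.6870 rad → d_gc = 2361.2 nmi
Rhumb line: Δψ = -0.7302, q = Δφ/Δψ = 0.5545, d_rh = R√(Δφ²+q²Δλ²) = 2438.6 nmi
Excess = 2438.6 − 2361.2 = 77.4 ≈ 77 nmi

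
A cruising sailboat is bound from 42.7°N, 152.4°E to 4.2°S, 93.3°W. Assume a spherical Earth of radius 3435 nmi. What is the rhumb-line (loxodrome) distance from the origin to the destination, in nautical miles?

Rhumb course C = atan2(Δλ, Δψ) with Δψ = ln[tan(π/4+φ₂/2)/tan(π/4+φ₁/2)] = -0.8991, Δλ = +1.9949 → C = 114.26°
d = R·|Δφ| / |cos C| = 3435·0.81856 / 0.41088 = 6843 nmi

6843 nmi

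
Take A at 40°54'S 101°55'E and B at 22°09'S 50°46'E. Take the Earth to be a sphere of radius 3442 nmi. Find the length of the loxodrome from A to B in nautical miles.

2832 nmi

Rhumb course C = atan2(Δλ, Δψ) with Δψ = ln[tan(π/4+φ₂/2)/tan(π/4+φ₁/2)] = +0.3870, Δλ = -0.8927 → C = 293.43°
d = R·|Δφ| / |cos C| = 3442·0.32725 / 0.39770 = 2832 nmi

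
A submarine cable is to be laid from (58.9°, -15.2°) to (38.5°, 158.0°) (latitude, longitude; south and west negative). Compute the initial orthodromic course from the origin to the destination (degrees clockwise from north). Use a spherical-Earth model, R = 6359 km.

5.4°

N = sin Δλ·cos φ₂ = +0.0927;  D = cos φ₁ sin φ₂ − sin φ₁ cos φ₂ cos Δλ = +0.9870
initial course = atan2(N, D) = 5.36°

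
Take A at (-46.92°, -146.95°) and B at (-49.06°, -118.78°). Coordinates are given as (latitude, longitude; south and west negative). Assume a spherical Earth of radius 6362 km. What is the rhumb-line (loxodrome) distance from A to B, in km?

Rhumb course C = atan2(Δλ, Δψ) with Δψ = ln[tan(π/4+φ₂/2)/tan(π/4+φ₁/2)] = -0.0558, Δλ = +0.4917 → C = 96.48°
d = R·|Δφ| / |cos C| = 6362·0.03735 / 0.11281 = 2106 km

2106 km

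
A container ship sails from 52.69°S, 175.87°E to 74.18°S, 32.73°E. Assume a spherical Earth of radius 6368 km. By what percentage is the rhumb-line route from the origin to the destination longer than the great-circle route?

Great circle: σ = 0.8853 rad → d_gc = Rσ = 5637.8 km
Rhumb: Δφ = -0.3751, Δλ = -2.4983, Δψ = -0.8878, q = Δφ/Δψ = 0.4225 → d_rh = R√(Δφ²+q²Δλ²) = 7132.6 km
Excess = (7132.6 − 5637.8) / 5637.8 = 1494.8 / 5637.8 = 26.51% ≈ 26.5%

26.5%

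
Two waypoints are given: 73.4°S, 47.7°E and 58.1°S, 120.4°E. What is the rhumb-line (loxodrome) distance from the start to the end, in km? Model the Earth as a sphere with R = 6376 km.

3636 km

Rhumb course C = atan2(Δλ, Δψ) with Δψ = ln[tan(π/4+φ₂/2)/tan(π/4+φ₁/2)] = +0.6725, Δλ = +1.2689 → C = 62.08°
d = R·|Δφ| / |cos C| = 6376·0.26704 / 0.46829 = 3636 km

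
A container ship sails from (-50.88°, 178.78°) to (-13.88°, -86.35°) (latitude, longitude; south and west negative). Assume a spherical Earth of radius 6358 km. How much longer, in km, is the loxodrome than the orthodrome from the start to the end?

Great circle: cos σ = sin φ₁ sin φ₂ + cos φ₁ cos φ₂ cos Δλ,  σ = 1.4363 rad → d_gc = 9131.86 km
Rhumb line: Δψ = +0.7901, q = Δφ/Δψ = 0.8173, d_rh = R√(Δφ²+q²Δλ²) = 9533.44 km
Excess = 9533.44 − 9131.86 = 401.58 ≈ 402 km

402 km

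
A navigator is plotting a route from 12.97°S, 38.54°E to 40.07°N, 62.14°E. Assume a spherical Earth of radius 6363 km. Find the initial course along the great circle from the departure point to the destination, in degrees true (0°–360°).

N = sin Δλ·cos φ₂ = +0.3064;  D = cos φ₁ sin φ₂ − sin φ₁ cos φ₂ cos Δλ = +0.7847
initial course = atan2(N, D) = 21.33°

21.3°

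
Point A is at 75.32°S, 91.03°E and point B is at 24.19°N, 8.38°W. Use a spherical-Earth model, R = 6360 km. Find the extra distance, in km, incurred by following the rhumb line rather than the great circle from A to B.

626 km

Great circle: cos σ = sin φ₁ sin φ₂ + cos φ₁ cos φ₂ cos Δλ,  σ = 2.0199 rad → d_gc = 12846.7 km
Rhumb line: Δψ = +2.4847, q = Δφ/Δψ = 0.6990, d_rh = R√(Δφ²+q²Δλ²) = 13472.4 km
Excess = 13472.4 − 12846.7 = 625.7 ≈ 626 km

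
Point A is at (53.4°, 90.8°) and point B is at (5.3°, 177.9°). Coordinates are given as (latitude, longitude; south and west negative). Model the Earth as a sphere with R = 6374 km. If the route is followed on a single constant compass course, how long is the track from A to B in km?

9644 km

Δψ = ln[tan(π/4+φ₂/2)/tan(π/4+φ₁/2)] = -1.0139;  Δφ = -0.8395 rad,  Δλ = +1.5202 rad
q = Δφ/Δψ = 0.8280
d = R·√(Δφ² + q²Δλ²) = 6374·1.51302 = 9644 km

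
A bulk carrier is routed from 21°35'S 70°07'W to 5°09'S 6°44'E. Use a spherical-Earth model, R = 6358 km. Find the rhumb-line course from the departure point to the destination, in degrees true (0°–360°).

77.6°

Meridional parts: M(φ₁)=-0.3859, M(φ₂)=-0.0900 → ΔM = +0.2959;  Δλ = +1.3413 rad
tan C = Δλ / ΔM = +4.5324 → C = 77.56°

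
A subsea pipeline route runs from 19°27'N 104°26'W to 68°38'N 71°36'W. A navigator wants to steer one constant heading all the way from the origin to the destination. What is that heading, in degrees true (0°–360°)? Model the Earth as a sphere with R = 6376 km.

Meridional parts: M(φ₁)=+0.3462, M(φ₂)=+1.6679 → ΔM = +1.3217;  Δλ = +0.5730 rad
tan C = Δλ / ΔM = +0.4336 → C = 23.44°

23.4°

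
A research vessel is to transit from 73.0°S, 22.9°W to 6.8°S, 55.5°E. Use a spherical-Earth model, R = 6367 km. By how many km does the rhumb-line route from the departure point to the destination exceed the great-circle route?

Great circle: cos σ = sin φ₁ sin φ₂ + cos φ₁ cos φ₂ cos Δλ,  σ = 1.3983 rad → d_gc = 8903.2 km
Rhumb line: Δψ = +1.7818, q = Δφ/Δψ = 0.6484, d_rh = R√(Δφ²+q²Δλ²) = 9275.4 km
Excess = 9275.4 − 8903.2 = 372.2 ≈ 372 km

372 km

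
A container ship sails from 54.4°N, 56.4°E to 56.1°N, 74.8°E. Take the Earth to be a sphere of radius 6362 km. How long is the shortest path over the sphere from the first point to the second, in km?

1176 km

cos σ = sin φ₁ sin φ₂ + cos φ₁ cos φ₂ cos Δλ
      = sin(54.40°)sin(56.10°) + cos(54.40°)cos(56.10°)cos(18.40°) = 0.9830
σ = 10.592° → d = Rσ = 6362·0.18486 = 1176 km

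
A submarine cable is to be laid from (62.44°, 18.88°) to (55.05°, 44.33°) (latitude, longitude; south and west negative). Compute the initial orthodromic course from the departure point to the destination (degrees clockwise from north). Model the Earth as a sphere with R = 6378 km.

θ = atan2( sin Δλ·cos φ₂ ,  cos φ₁ sin φ₂ − sin φ₁ cos φ₂ cos Δλ )
  = atan2(+0.2462, -0.0793) = 107.86°

107.9°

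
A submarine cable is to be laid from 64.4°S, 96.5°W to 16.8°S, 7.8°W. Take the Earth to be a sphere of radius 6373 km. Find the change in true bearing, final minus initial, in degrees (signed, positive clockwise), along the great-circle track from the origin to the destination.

Initial bearing θ₁ = atan2(sin Δλ cos φ₂, cos φ₁ sin φ₂ − sin φ₁ cos φ₂ cos Δλ) = 96.28°
Final bearing θ₂ = (initial bearing from the destination back to the start) + 180° = 26.66°
Δθ = θ₂ − θ₁ = -69.6°

-69.6°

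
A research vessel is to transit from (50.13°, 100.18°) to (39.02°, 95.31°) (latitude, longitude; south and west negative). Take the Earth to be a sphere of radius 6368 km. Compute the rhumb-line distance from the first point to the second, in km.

1293 km

Δψ = ln[tan(π/4+φ₂/2)/tan(π/4+φ₁/2)] = -0.2735;  Δφ = -0.1939 rad,  Δλ = -0.0850 rad
q = Δφ/Δψ = 0.7090
d = R·√(Δφ² + q²Δλ²) = 6368·0.20306 = 1293 km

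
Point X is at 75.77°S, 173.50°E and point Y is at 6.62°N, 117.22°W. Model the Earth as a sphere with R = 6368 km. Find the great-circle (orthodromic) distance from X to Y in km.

10164 km

Haversine: a = sin²(Δφ/2)+cos φ₁ cos φ₂ sin²(Δλ/2) = 0.51268;  σ = 2·atan2(√a,√(1−a))
σ = 91.453° → d = Rσ = 6368·1.59616 = 10164 km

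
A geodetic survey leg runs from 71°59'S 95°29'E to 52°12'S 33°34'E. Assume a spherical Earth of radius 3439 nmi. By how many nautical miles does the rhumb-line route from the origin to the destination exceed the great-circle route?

78 nmi

Great circle: cos σ = sin φ₁ sin φ₂ + cos φ₁ cos φ₂ cos Δλ,  σ = 0.5723 rad → d_gc = 1968.2 nmi
Rhumb line: Δψ = +0.7699, q = Δφ/Δψ = 0.4485, d_rh = R√(Δφ²+q²Δλ²) = 2046.4 nmi
Excess = 2046.4 − 1968.2 = 78.2 ≈ 78 nmi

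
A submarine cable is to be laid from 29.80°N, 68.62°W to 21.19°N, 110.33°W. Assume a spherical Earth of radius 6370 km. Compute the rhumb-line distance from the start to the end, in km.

Rhumb course C = atan2(Δλ, Δψ) with Δψ = ln[tan(π/4+φ₂/2)/tan(π/4+φ₁/2)] = -0.1667, Δλ = -0.7280 → C = 257.10°
d = R·|Δφ| / |cos C| = 6370·0.15027 / 0.22323 = 4288 km

4288 km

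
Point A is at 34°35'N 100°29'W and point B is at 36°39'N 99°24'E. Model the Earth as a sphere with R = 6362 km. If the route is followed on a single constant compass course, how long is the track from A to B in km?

14453 km

Δψ = ln[tan(π/4+φ₂/2)/tan(π/4+φ₁/2)] = +0.0444;  Δφ = +0.0361 rad,  Δλ = -2.7946 rad
q = Δφ/Δψ = 0.8128
d = R·√(Δφ² + q²Δλ²) = 6362·2.27182 = 14453 km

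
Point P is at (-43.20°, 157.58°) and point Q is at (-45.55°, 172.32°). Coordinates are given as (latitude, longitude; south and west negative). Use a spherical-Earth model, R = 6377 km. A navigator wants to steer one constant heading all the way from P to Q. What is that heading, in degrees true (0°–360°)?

Meridional parts: M(φ₁)=-0.8376, M(φ₂)=-0.8950 → ΔM = -0.0574;  Δλ = +0.2573 rad
tan C = Δλ / ΔM = -4.4824 → C = 102.58°

102.6°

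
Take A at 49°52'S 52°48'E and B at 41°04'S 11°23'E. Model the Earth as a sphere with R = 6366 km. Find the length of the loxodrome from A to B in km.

Rhumb course C = atan2(Δλ, Δψ) with Δψ = ln[tan(π/4+φ₂/2)/tan(π/4+φ₁/2)] = +0.2197, Δλ = -0.7229 → C = 286.90°
d = R·|Δφ| / |cos C| = 6366·0.15359 / 0.29075 = 3363 km

3363 km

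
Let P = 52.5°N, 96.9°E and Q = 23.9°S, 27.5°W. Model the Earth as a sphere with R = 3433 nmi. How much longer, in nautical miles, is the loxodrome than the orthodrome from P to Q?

258 nmi

Great circle: cos σ = sin φ₁ sin φ₂ + cos φ₁ cos φ₂ cos Δλ,  σ = 2.2599 rad → d_gc = 7758.3 nmi
Rhumb line: Δψ = -1.5102, q = Δφ/Δψ = 0.8829, d_rh = R√(Δφ²+q²Δλ²) = 8016.7 nmi
Excess = 8016.7 − 7758.3 = 258.4 ≈ 258 nmi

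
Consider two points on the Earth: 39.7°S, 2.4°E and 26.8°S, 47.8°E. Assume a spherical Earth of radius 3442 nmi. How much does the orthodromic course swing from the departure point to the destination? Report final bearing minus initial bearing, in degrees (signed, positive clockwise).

Initial bearing θ₁ = atan2(sin Δλ cos φ₂, cos φ₁ sin φ₂ − sin φ₁ cos φ₂ cos Δλ) = 85.19°
Final bearing θ₂ = (initial bearing from the destination back to the start) + 180° = 59.20°
Δθ = θ₂ − θ₁ = -26.0°

-26.0°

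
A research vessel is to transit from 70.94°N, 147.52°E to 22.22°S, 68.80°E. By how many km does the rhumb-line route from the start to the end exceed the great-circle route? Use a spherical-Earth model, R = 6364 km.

303 km

Great circle: cos σ = sin φ₁ sin φ₂ + cos φ₁ cos φ₂ cos Δλ,  σ = 1.8737 rad → d_gc = 11924.3 km
Rhumb line: Δψ = -2.1824, q = Δφ/Δψ = 0.7450, d_rh = R√(Δφ²+q²Δλ²) = 12227.3 km
Excess = 12227.3 − 11924.3 = 303.0 ≈ 303 km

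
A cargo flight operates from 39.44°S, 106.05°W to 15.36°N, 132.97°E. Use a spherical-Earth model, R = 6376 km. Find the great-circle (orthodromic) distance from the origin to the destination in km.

13741 km

Haversine: a = sin²(Δφ/2)+cos φ₁ cos φ₂ sin²(Δλ/2) = 0.77580;  σ = 2·atan2(√a,√(1−a))
σ = 123.477° → d = Rσ = 6376·2.15508 = 13741 km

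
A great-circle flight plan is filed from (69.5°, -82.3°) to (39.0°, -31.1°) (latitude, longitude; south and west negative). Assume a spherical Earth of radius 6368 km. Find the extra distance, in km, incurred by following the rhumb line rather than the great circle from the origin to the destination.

Great circle: cos σ = sin φ₁ sin φ₂ + cos φ₁ cos φ₂ cos Δλ,  σ = 0.7075 rad → d_gc = 4505.2 km
Rhumb line: Δψ = -0.9699, q = Δφ/Δψ = 0.5488, d_rh = R√(Δφ²+q²Δλ²) = 4609.3 km
Excess = 4609.3 − 4505.2 = 104.1 ≈ 104 km

104 km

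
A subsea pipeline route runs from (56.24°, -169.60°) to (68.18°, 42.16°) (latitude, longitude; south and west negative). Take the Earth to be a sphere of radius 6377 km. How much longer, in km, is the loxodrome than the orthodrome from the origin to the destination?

1749 km

Great circle: cos σ = sin φ₁ sin φ₂ + cos φ₁ cos φ₂ cos Δλ,  σ = 0.9321 rad → d_gc = 5943.7 km
Rhumb line: Δψ = +0.4538, q = Δφ/Δψ = 0.4592, d_rh = R√(Δφ²+q²Δλ²) = 7692.4 km
Excess = 7692.4 − 5943.7 = 1748.7 ≈ 1749 km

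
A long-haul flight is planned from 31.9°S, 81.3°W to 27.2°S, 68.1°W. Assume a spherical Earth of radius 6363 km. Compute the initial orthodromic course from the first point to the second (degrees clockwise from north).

71.1°

θ = atan2( sin Δλ·cos φ₂ ,  cos φ₁ sin φ₂ − sin φ₁ cos φ₂ cos Δλ )
  = atan2(+0.2031, +0.0695) = 71.10°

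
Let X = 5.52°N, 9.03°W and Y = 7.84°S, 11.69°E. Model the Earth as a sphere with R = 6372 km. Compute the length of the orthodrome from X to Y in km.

2737 km

cos σ = sin φ₁ sin φ₂ + cos φ₁ cos φ₂ cos Δλ
      = sin(5.52°)sin(-7.84°) + cos(5.52°)cos(-7.84°)cos(20.72°) = 0.9092
σ = 24.611° → d = Rσ = 6372·0.42953 = 2737 km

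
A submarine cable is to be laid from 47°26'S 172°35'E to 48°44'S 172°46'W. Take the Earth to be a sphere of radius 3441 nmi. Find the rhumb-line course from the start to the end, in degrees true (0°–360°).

Δψ = ln[tan(π/4+φ₂/2)/tan(π/4+φ₁/2)] = -0.0340
Δλ = +0.2557 rad (taken the short way round)
course = atan2(Δλ, Δψ) = 97.57°

97.6°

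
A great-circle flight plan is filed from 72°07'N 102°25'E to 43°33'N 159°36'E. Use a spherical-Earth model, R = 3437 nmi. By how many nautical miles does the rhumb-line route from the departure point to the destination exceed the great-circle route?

73 nmi

Great circle: cos σ = sin φ₁ sin φ₂ + cos φ₁ cos φ₂ cos Δλ,  σ = 0.6820 rad → d_gc = 2344.0 nmi
Rhumb line: Δψ = -1.0033, q = Δφ/Δψ = 0.4969, d_rh = R√(Δφ²+q²Δλ²) = 2417.1 nmi
Excess = 2417.1 − 2344.0 = 73.1 ≈ 73 nmi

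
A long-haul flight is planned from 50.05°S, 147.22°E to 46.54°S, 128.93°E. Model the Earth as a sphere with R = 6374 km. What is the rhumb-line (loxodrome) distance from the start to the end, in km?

1408 km

Δψ = ln[tan(π/4+φ₂/2)/tan(π/4+φ₁/2)] = +0.0921;  Δφ = +0.0613 rad,  Δλ = -0.3192 rad
q = Δφ/Δψ = 0.6649
d = R·√(Δφ² + q²Δλ²) = 6374·0.22092 = 1408 km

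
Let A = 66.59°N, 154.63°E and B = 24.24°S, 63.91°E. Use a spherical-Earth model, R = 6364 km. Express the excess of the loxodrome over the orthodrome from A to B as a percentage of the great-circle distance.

2.8%

Great circle: σ = 1.9620 rad → d_gc = Rσ = 12486.3 km
Rhumb: Δφ = -1.5853, Δλ = -1.5834, Δψ = -2.0104, q = Δφ/Δψ = 0.7885 → d_rh = R√(Δφ²+q²Δλ²) = 12841.9 km
Excess = (12841.9 − 12486.3) / 12486.3 = 355.6 / 12486.3 = 2.848% ≈ 2.8%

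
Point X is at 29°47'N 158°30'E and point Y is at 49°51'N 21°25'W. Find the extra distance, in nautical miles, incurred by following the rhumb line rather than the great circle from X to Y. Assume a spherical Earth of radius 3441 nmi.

2257 nmi

Great circle: cos σ = sin φ₁ sin φ₂ + cos φ₁ cos φ₂ cos Δλ,  σ = 1.7517 rad → d_gc = 6027.7 nmi
Rhumb line: Δψ = +0.4617, q = Δφ/Δψ = 0.7586, d_rh = R√(Δφ²+q²Δλ²) = 8285.1 nmi
Excess = 8285.1 − 6027.7 = 2257.4 ≈ 2257 nmi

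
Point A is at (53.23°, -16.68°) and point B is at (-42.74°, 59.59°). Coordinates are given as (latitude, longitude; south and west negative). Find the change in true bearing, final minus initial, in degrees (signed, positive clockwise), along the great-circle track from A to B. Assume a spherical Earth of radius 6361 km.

At departure: θ₁ = atan2(sin Δλ cos φ₂, cos φ₁ sin φ₂ − sin φ₁ cos φ₂ cos Δλ) = 127.42°
At arrival: θ₂ = atan2(sin Δλ cos φ₁, −cos φ₂ sin φ₁ + sin φ₂ cos φ₁ cos Δλ) = 139.66°
Δθ = θ₂ − θ₁ = +12.2°

+12.2°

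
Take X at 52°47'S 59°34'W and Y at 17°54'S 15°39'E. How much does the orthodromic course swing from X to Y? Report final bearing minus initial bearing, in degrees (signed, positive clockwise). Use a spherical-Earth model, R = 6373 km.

At departure: θ₁ = atan2(sin Δλ cos φ₂, cos φ₁ sin φ₂ − sin φ₁ cos φ₂ cos Δλ) = 89.54°
At arrival: θ₂ = atan2(sin Δλ cos φ₁, −cos φ₂ sin φ₁ + sin φ₂ cos φ₁ cos Δλ) = 39.46°
Δθ = θ₂ − θ₁ = -50.1°

-50.1°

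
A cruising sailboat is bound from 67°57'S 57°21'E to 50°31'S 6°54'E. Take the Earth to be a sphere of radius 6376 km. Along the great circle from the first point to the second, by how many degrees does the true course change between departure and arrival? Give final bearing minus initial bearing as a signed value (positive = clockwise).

Initial bearing θ₁ = atan2(sin Δλ cos φ₂, cos φ₁ sin φ₂ − sin φ₁ cos φ₂ cos Δλ) = 279.89°
Final bearing θ₂ = (initial bearing from the destination back to the start) + 180° = 324.43°
Δθ = θ₂ − θ₁ = +44.5°

+44.5°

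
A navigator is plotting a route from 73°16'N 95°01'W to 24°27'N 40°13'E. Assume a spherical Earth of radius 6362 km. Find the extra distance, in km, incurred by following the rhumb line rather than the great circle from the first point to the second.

1575 km

Great circle: cos σ = sin φ₁ sin φ₂ + cos φ₁ cos φ₂ cos Δλ,  σ = 1.3589 rad → d_gc = 8645.5 km
Rhumb line: Δψ = -1.4765, q = Δφ/Δψ = 0.5770, d_rh = R√(Δφ²+q²Δλ²) = 10220.6 km
Excess = 10220.6 − 8645.5 = 1575.1 ≈ 1575 km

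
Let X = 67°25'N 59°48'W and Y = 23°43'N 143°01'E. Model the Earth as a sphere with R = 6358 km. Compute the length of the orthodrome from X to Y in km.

cos σ = sin φ₁ sin φ₂ + cos φ₁ cos φ₂ cos Δλ
      = sin(67.42°)sin(23.72°) + cos(67.42°)cos(23.72°)cos(-157.18°) = 0.0473
σ = 87.289° → d = Rσ = 6358·1.52349 = 9686 km

9686 km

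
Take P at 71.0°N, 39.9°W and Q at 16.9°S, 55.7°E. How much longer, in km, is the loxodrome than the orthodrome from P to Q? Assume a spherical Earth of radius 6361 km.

Great circle: cos σ = sin φ₁ sin φ₂ + cos φ₁ cos φ₂ cos Δλ,  σ = 1.8810 rad → d_gc = 11965.1 km
Rhumb line: Δψ = -2.0870, q = Δφ/Δψ = 0.7351, d_rh = R√(Δφ²+q²Δλ²) = 12494.0 km
Excess = 12494.0 − 11965.1 = 528.9 ≈ 529 km

529 km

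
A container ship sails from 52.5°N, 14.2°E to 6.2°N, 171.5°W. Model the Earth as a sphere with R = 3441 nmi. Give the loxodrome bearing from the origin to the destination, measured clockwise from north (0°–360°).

Meridional parts: M(φ₁)=+1.0804, M(φ₂)=+0.1084 → ΔM = -0.9720;  Δλ = +3.0421 rad
tan C = Δλ / ΔM = -3.1298 → C = 107.72°

107.7°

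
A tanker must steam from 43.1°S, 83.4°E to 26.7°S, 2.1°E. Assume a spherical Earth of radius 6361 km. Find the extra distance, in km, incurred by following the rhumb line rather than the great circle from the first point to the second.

Great circle: cos σ = sin φ₁ sin φ₂ + cos φ₁ cos φ₂ cos Δλ,  σ = 1.1531 rad → d_gc = 7334.7 km
Rhumb line: Δψ = +0.3514, q = Δφ/Δψ = 0.8146, d_rh = R√(Δφ²+q²Δλ²) = 7574.6 km
Excess = 7574.6 − 7334.7 = 239.9 ≈ 240 km

240 km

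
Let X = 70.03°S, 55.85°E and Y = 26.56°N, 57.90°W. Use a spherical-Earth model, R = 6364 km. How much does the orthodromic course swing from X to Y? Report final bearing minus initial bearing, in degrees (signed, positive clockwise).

+80.9°

Initial bearing θ₁ = atan2(sin Δλ cos φ₂, cos φ₁ sin φ₂ − sin φ₁ cos φ₂ cos Δλ) = 257.21°
Final bearing θ₂ = (initial bearing from the destination back to the start) + 180° = 338.14°
Δθ = θ₂ − θ₁ = +80.9°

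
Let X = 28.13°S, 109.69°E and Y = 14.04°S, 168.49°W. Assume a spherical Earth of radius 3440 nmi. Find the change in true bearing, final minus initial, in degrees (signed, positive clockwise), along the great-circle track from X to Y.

Initial bearing θ₁ = atan2(sin Δλ cos φ₂, cos φ₁ sin φ₂ − sin φ₁ cos φ₂ cos Δλ) = 98.81°
Final bearing θ₂ = (initial bearing from the destination back to the start) + 180° = 63.94°
Δθ = θ₂ − θ₁ = -34.9°

-34.9°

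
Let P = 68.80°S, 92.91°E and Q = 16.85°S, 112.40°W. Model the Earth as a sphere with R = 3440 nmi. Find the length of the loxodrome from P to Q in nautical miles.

Δψ = ln[tan(π/4+φ₂/2)/tan(π/4+φ₁/2)] = +1.3775;  Δφ = +0.9067 rad,  Δλ = +2.6998 rad
q = Δφ/Δψ = 0.6582
d = R·√(Δφ² + q²Δλ²) = 3440·1.99509 = 6863 nmi

6863 nmi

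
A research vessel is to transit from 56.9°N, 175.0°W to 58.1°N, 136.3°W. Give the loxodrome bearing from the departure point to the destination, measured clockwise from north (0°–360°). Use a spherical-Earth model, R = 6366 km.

86.7°

Δψ = ln[tan(π/4+φ₂/2)/tan(π/4+φ₁/2)] = +0.0390
Δλ = +0.6754 rad (taken the short way round)
course = atan2(Δλ, Δψ) = 86.70°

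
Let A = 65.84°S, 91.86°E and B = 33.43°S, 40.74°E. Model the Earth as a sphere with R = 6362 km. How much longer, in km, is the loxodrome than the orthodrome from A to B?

Great circle: cos σ = sin φ₁ sin φ₂ + cos φ₁ cos φ₂ cos Δλ,  σ = 0.7712 rad → d_gc = 4906.5 km
Rhumb line: Δψ = +0.9220, q = Δφ/Δψ = 0.6135, d_rh = R√(Δφ²+q²Δλ²) = 5007.8 km
Excess = 5007.8 − 4906.5 = 101.3 ≈ 101 km

101 km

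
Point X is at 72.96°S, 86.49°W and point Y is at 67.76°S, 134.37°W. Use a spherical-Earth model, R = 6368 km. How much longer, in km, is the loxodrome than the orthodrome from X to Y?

Great circle: cos σ = sin φ₁ sin φ₂ + cos φ₁ cos φ₂ cos Δλ,  σ = 0.2861 rad → d_gc = 1821.7 km
Rhumb line: Δψ = +0.2716, q = Δφ/Δψ = 0.3342, d_rh = R√(Δφ²+q²Δλ²) = 1869.9 km
Excess = 1869.9 − 1821.7 = 48.2 ≈ 48 km

48 km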